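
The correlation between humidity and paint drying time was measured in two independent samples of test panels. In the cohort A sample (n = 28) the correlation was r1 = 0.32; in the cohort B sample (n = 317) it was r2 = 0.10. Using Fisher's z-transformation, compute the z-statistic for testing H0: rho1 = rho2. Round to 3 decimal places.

Fisher z-transforms: z1 = atanh(0.32) = 0.331647, z2 = atanh(0.10) = 0.100335; difference d = 0.231312
Var(d) = 1/25 + 1/314 = 0.0400000 + 0.0031847 = 0.0431847
z = d/√Var(d) = 0.231312 / √0.0431847 = 0.231312 / 0.207809 = 1.113

1.113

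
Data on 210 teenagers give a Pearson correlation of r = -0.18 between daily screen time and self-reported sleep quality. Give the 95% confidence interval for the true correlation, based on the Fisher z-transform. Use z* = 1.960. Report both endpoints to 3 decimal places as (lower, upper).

(-0.308, -0.046)

Fisher z: z_r = atanh(r) = ½·ln((1+(-0.18))/(1−(-0.18))) = -0.181983
SE(z) = 1/√(n−3) = 1/√207 = 0.069505
95% ⇒ z* = 1.960; margin = 1.960·0.069505 = 0.136230
CI on z-scale: (-0.318213, -0.045753)
Back-transform: tanh(-0.318213) = -0.307890, tanh(-0.045753) = -0.045721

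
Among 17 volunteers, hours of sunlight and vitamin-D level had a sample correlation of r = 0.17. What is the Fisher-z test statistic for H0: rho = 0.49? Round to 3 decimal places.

Fisher z: atanh(0.17) = 0.171667, atanh(0.49) = 0.536060
z = (z_r − z_0)·√(n−3) = (0.171667 − 0.536060)·√14 = -0.364393 · 3.741657 = -1.363

-1.363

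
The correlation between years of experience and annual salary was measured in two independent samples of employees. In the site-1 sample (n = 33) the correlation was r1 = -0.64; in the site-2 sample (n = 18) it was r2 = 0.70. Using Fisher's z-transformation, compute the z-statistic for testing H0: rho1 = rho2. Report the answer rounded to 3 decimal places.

-5.140

z1 = atanh(-0.64) = -0.758174,  z2 = atanh(0.70) = 0.867301
SE = √(1/(n1−3) + 1/(n2−3)) = √(1/30 + 1/15) = √(0.0333333 + 0.0666667) = √0.1000000 = 0.316228
z = (z1 − z2)/SE = (-0.758174 − 0.867301) / 0.316228 = -1.625475 / 0.316228 = -5.140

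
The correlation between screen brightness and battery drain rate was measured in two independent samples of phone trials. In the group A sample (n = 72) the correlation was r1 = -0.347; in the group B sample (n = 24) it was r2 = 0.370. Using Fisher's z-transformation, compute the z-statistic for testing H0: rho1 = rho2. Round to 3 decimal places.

-3.011

z1 = atanh(-0.347) = -0.362029,  z2 = atanh(0.370) = 0.388423
SE = √(1/(n1−3) + 1/(n2−3)) = √(1/69 + 1/21) = √(0.0144928 + 0.0476190) = √0.0621118 = 0.249222
z = (z1 − z2)/SE = (-0.362029 − 0.388423) / 0.249222 = -0.750452 / 0.249222 = -3.011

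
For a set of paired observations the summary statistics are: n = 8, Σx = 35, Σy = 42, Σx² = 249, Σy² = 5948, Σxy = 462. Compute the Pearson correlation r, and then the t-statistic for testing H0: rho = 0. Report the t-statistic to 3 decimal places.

S_xy = nΣxy − ΣxΣy = 8·462 − 35·42 = 3696 − 1470 = 2226
S_xx = nΣx² − (Σx)² = 8·249 − 35² = 1992 − 1225 = 767
S_yy = nΣy² − (Σy)² = 8·5948 − 42² = 47584 − 1764 = 45820
r = S_xy / √(S_xx·S_yy) = 2226 / √(767·45820) = 2226 / √35143940 = 2226 / 5928.2325 = 0.3755
t = r·√(n−2)/√(1−r²) = 0.3755·√6 / √(1−0.141000) = 0.919783 / 0.926823 = 0.992

0.992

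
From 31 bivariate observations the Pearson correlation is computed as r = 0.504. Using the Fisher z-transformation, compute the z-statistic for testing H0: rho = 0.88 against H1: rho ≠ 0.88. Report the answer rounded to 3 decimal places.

-4.345

Fisher z: atanh(0.504) = 0.554654, atanh(0.88) = 1.375768
z = (z_r − z_0)·√(n−3) = (0.554654 − 1.375768)·√28 = -0.821114 · 5.291503 = -4.345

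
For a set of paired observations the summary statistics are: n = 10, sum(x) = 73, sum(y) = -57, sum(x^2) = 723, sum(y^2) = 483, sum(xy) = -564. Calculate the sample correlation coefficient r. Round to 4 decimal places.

-0.8531

S_xy = nΣxy − ΣxΣy = 10·(-564) − 73·(-57) = -5640 − (-4161) = -1479
S_xx = nΣx² − (Σx)² = 10·723 − 73² = 7230 − 5329 = 1901
S_yy = nΣy² − (Σy)² = 10·483 − (-57)² = 4830 − 3249 = 1581
r = S_xy / √(S_xx·S_yy) = -1479 / √(1901·1581) = -1479 / √3005481 = -1479 / 1733.6323 = -0.8531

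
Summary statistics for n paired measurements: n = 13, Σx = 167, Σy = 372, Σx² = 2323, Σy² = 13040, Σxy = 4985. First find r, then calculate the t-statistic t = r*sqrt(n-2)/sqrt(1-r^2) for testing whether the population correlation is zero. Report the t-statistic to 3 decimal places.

1.105

Numerator: nΣxy − (Σx)(Σy) = 13·4985 − (167)(372) = 2681
Denominator: √[(nΣx²−(Σx)²)(nΣy²−(Σy)²)]
  nΣx²−(Σx)² = 13·2323 − 27889 = 2310;  nΣy²−(Σy)² = 13·13040 − 138384 = 31136
  √(2310·31136) = √71924160 = 8480.8113
r = 2681 / 8480.8113 = 0.3161
t = r·√(n−2)/√(1−r²) = 0.3161·√11 / √(1−0.099919) = 1.048385 / 0.948726 = 1.105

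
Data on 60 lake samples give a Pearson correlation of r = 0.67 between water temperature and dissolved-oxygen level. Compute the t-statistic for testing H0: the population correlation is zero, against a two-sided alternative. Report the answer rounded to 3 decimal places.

1 − r² = 1 − 0.4489 = 0.5511;  √(1−r²) = 0.742361
√(n−2) = √58 = 7.615773
t = r·√(n−2)/√(1−r²) = 0.67 · 7.615773 / 0.742361 = 6.873

6.873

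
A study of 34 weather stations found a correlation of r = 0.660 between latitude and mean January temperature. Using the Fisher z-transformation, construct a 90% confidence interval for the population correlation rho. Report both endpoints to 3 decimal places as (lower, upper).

(0.460, 0.796)

Fisher z: z_r = atanh(r) = ½·ln((1+0.660)/(1−0.660)) = 0.792814
SE(z) = 1/√(n−3) = 1/√31 = 0.179605
90% ⇒ z* = 1.645; margin = 1.645·0.179605 = 0.295450
CI on z-scale: (0.497364, 1.088264)
Back-transform: tanh(0.497364) = 0.460042, tanh(1.088264) = 0.796244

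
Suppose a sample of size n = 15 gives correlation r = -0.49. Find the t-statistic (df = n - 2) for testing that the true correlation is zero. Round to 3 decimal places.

-2.027

t = r·√(n−2) / √(1−r²) with r = -0.49, n = 15
  = -0.49·√13 / √(1 − 0.2401)
  = -0.49·3.605551 / 0.871722
  = -1.766720 / 0.871722 = -2.027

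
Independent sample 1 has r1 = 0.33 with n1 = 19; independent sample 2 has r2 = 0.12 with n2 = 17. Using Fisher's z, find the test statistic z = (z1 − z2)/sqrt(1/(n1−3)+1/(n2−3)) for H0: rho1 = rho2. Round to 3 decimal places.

0.607

z1 = atanh(0.33) = 0.342828,  z2 = atanh(0.12) = 0.120581
SE = √(1/(n1−3) + 1/(n2−3)) = √(1/16 + 1/14) = √(0.0625000 + 0.0714286) = √0.1339286 = 0.365963
z = (z1 − z2)/SE = (0.342828 − 0.120581) / 0.365963 = 0.222247 / 0.365963 = 0.607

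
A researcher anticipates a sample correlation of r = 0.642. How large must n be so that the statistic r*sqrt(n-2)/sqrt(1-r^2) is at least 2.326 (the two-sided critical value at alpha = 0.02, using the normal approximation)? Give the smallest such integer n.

10

Need r·√(n−2)/√(1−r²) ≥ 2.326
√(n−2) ≥ 2.326·√(1−0.412164) / 0.642 = 2.326·0.766705 / 0.642 = 2.7778
n−2 ≥ 7.7162  ⇒  n ≥ 9.7162
Smallest integer n = 10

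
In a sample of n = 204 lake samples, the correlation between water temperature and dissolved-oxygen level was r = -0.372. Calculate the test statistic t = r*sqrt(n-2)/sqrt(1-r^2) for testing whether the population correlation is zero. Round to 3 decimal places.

t = r·√(n−2) / √(1−r²) with r = -0.372, n = 204
  = -0.372·√202 / √(1 − 0.138384)
  = -0.372·14.212670 / 0.928233
  = -5.287113 / 0.928233 = -5.696

-5.696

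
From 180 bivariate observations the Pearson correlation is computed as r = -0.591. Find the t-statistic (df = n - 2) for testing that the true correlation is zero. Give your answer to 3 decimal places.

1 − r² = 1 − 0.349281 = 0.650719;  √(1−r²) = 0.806672
√(n−2) = √178 = 13.341664
t = r·√(n−2)/√(1−r²) = -0.591 · 13.341664 / 0.806672 = -9.775

-9.775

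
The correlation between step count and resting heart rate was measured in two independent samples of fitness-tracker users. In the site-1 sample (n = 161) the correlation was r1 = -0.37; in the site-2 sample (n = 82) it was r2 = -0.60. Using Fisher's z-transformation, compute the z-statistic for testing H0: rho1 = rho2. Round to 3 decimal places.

z1 = atanh(-0.37) = -0.388423,  z2 = atanh(-0.60) = -0.693147
SE = √(1/(n1−3) + 1/(n2−3)) = √(1/158 + 1/79) = √(0.0063291 + 0.0126582) = √0.0189873 = 0.137794
z = (z1 − z2)/SE = (-0.388423 − (-0.693147)) / 0.137794 = 0.304724 / 0.137794 = 2.211

2.211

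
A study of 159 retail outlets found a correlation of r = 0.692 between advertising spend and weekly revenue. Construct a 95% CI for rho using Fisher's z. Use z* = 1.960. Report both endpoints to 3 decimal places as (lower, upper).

(0.601, 0.765)

Fisher z: z_r = atanh(r) = ½·ln((1+0.692)/(1−0.692)) = 0.851783
SE(z) = 1/√(n−3) = 1/√156 = 0.080064
95% ⇒ z* = 1.960; margin = 1.960·0.080064 = 0.156925
CI on z-scale: (0.694858, 1.008708)
Back-transform: tanh(0.694858) = 0.601094, tanh(1.008708) = 0.765227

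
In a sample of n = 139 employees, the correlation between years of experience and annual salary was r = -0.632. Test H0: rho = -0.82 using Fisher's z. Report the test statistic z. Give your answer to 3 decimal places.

4.806

z_r = atanh(-0.632) = -0.744739,  z_0 = atanh(-0.82) = -1.156817
SE = 1/√(n−3) = 1/√136 = 0.085749
z = (z_r − z_0)/SE = (-0.744739 − (-1.156817)) / 0.085749 = 0.412078 / 0.085749 = 4.806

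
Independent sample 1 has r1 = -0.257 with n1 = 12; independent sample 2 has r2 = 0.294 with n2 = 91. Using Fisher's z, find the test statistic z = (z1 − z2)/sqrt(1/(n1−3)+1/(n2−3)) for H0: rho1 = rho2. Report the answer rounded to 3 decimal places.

-1.617

Fisher z-transforms: z1 = atanh(-0.257) = -0.262894, z2 = atanh(0.294) = 0.302939; difference d = -0.565833
Var(d) = 1/9 + 1/88 = 0.1111111 + 0.0113636 = 0.1224747
z = d/√Var(d) = -0.565833 / √0.1224747 = -0.565833 / 0.349964 = -1.617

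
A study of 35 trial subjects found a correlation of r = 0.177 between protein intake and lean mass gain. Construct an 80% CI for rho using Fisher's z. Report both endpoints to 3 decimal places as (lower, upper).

(-0.048, 0.385)

z_r = atanh(0.177) = 0.178884;  SE = 1/√(n−3) = 1/√32 = 0.176777
z-limits: 0.178884 ± 1.282·0.176777 = 0.178884 ± 0.226628 = [-0.047744, 0.405512]
ρ-limits: (tanh -0.047744, tanh 0.405512) = (-0.048, 0.385)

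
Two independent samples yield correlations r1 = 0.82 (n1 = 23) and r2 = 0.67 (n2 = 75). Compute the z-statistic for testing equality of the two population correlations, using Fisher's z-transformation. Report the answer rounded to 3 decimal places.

1.369

z1 = atanh(0.82) = 1.156817,  z2 = atanh(0.67) = 0.810743
SE = √(1/(n1−3) + 1/(n2−3)) = √(1/20 + 1/72) = √(0.0500000 + 0.0138889) = √0.0638889 = 0.252763
z = (z1 − z2)/SE = (1.156817 − 0.810743) / 0.252763 = 0.346074 / 0.252763 = 1.369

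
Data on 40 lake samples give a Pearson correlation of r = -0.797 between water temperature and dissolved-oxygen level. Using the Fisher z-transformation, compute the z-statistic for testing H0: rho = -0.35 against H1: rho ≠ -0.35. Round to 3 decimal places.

Fisher z: atanh(-0.797) = -1.090334, atanh(-0.35) = -0.365444
z = (z_r − z_0)·√(n−3) = (-1.090334 − (-0.365444))·√37 = -0.724890 · 6.082763 = -4.409

-4.409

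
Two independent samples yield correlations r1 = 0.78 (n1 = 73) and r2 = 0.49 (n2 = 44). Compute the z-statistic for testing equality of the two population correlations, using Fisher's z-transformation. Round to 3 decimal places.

Fisher z-transforms: z1 = atanh(0.78) = 1.045371, z2 = atanh(0.49) = 0.536060; difference d = 0.509311
Var(d) = 1/70 + 1/41 = 0.0142857 + 0.0243902 = 0.0386759
z = d/√Var(d) = 0.509311 / √0.0386759 = 0.509311 / 0.196662 = 2.590

2.590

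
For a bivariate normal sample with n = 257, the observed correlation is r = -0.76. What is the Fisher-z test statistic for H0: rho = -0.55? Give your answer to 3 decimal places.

-6.022

Fisher z: atanh(-0.76) = -0.996215, atanh(-0.55) = -0.618381
z = (z_r − z_0)·√(n−3) = (-0.996215 − (-0.618381))·√254 = -0.377834 · 15.937377 = -6.022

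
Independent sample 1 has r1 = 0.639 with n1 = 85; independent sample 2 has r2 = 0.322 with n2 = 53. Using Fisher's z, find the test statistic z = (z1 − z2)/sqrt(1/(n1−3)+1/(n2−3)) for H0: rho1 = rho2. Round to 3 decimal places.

Fisher z-transforms: z1 = atanh(0.639) = 0.756482, z2 = atanh(0.322) = 0.333877; difference d = 0.422605
Var(d) = 1/82 + 1/50 = 0.0121951 + 0.0200000 = 0.0321951
z = d/√Var(d) = 0.422605 / √0.0321951 = 0.422605 / 0.179430 = 2.355

2.355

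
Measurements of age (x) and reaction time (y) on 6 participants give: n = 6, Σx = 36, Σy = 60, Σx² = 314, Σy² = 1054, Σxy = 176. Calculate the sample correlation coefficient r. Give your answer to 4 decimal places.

-0.8723

Numerator: nΣxy − (Σx)(Σy) = 6·176 − (36)(60) = -1104
Denominator: √[(nΣx²−(Σx)²)(nΣy²−(Σy)²)]
  nΣx²−(Σx)² = 6·314 − 1296 = 588;  nΣy²−(Σy)² = 6·1054 − 3600 = 2724
  √(588·2724) = √1601712 = 1265.5876
r = -1104 / 1265.5876 = -0.8723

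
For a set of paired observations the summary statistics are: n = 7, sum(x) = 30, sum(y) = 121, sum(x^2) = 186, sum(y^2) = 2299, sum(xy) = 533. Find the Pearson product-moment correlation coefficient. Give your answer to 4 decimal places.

S_xy = nΣxy − ΣxΣy = 7·533 − 30·121 = 3731 − 3630 = 101
S_xx = nΣx² − (Σx)² = 7·186 − 30² = 1302 − 900 = 402
S_yy = nΣy² − (Σy)² = 7·2299 − 121² = 16093 − 14641 = 1452
r = S_xy / √(S_xx·S_yy) = 101 / √(402·1452) = 101 / √583704 = 101 / 764.0052 = 0.1322

0.1322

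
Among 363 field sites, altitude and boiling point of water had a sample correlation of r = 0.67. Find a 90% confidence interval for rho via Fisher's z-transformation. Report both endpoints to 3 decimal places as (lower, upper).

(0.619, 0.715)

z_r = atanh(0.67) = 0.810743;  SE = 1/√(n−3) = 1/√360 = 0.052705
z-limits: 0.810743 ± 1.645·0.052705 = 0.810743 ± 0.086700 = [0.724043, 0.897443]
ρ-limits: (tanh 0.724043, tanh 0.897443) = (0.619, 0.715)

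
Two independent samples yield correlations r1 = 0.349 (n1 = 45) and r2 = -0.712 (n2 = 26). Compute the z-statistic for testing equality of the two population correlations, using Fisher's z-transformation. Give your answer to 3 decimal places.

4.840

z1 = atanh(0.349) = 0.364305,  z2 = atanh(-0.712) = -0.891229
SE = √(1/(n1−3) + 1/(n2−3)) = √(1/42 + 1/23) = √(0.0238095 + 0.0434783) = √0.0672878 = 0.259399
z = (z1 − z2)/SE = (0.364305 − (-0.891229)) / 0.259399 = 1.255534 / 0.259399 = 4.840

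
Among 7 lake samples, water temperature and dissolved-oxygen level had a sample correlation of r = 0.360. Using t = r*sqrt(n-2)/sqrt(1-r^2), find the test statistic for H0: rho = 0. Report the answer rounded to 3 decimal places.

t = r·√(n−2) / √(1−r²) with r = 0.360, n = 7
  = 0.360·√5 / √(1 − 0.129600)
  = 0.360·2.236068 / 0.932952
  = 0.804984 / 0.932952 = 0.863

0.863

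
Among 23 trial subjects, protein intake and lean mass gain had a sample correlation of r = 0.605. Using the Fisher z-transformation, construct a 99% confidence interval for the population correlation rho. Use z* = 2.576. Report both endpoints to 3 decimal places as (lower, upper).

(0.124, 0.856)

Fisher z: z_r = atanh(r) = ½·ln((1+0.605)/(1−0.605)) = 0.700997
SE(z) = 1/√(n−3) = 1/√20 = 0.223607
99% ⇒ z* = 2.576; margin = 2.576·0.223607 = 0.576012
CI on z-scale: (0.124985, 1.277009)
Back-transform: tanh(0.124985) = 0.124338, tanh(1.277009) = 0.855686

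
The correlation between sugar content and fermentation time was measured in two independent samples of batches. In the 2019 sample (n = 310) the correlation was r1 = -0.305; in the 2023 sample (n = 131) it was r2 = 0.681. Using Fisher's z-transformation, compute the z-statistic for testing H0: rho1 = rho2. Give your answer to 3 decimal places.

Fisher z-transforms: z1 = atanh(-0.305) = -0.315023, z2 = atanh(0.681) = 0.830977; difference d = -1.146000
Var(d) = 1/307 + 1/128 = 0.0032573 + 0.0078125 = 0.0110698
z = d/√Var(d) = -1.146000 / √0.0110698 = -1.146000 / 0.105213 = -10.892

-10.892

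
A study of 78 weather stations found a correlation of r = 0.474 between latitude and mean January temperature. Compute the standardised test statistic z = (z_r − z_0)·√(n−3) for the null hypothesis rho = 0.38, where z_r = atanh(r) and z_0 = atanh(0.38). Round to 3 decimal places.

z_r = atanh(0.474) = 0.515217,  z_0 = atanh(0.38) = 0.400060
SE = 1/√(n−3) = 1/√75 = 0.115470
z = (z_r − z_0)/SE = (0.515217 − 0.400060) / 0.115470 = 0.115157 / 0.115470 = 0.997

0.997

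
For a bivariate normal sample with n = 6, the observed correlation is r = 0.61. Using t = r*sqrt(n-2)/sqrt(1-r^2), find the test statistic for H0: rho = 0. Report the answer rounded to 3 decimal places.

t = r·√(n−2) / √(1−r²) with r = 0.61, n = 6
  = 0.61·√4 / √(1 − 0.3721)
  = 0.61·2.000000 / 0.792401
  = 1.220000 / 0.792401 = 1.540

1.540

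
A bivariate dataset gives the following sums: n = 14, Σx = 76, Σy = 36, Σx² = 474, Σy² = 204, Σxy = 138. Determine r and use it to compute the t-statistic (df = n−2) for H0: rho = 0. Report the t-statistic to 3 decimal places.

Numerator: nΣxy − (Σx)(Σy) = 14·138 − (76)(36) = -804
Denominator: √[(nΣx²−(Σx)²)(nΣy²−(Σy)²)]
  nΣx²−(Σx)² = 14·474 − 5776 = 860;  nΣy²−(Σy)² = 14·204 − 1296 = 1560
  √(860·1560) = √1341600 = 1158.2746
r = -804 / 1158.2746 = -0.6941
t = r·√(n−2)/√(1−r²) = -0.6941·√12 / √(1−0.481775) = -2.404433 / 0.719878 = -3.340

-3.340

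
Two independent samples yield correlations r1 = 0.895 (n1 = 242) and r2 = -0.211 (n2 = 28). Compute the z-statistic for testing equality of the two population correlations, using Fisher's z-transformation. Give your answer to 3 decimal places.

Fisher z-transforms: z1 = atanh(0.895) = 1.446507, z2 = atanh(-0.211) = -0.214218; difference d = 1.660725
Var(d) = 1/239 + 1/25 = 0.0041841 + 0.0400000 = 0.0441841
z = d/√Var(d) = 1.660725 / √0.0441841 = 1.660725 / 0.210200 = 7.901

7.901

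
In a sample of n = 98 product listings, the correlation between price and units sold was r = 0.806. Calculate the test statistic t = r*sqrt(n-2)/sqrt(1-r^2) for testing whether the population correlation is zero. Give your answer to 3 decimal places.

13.342

t = r·√(n−2) / √(1−r²) with r = 0.806, n = 98
  = 0.806·√96 / √(1 − 0.649636)
  = 0.806·9.797959 / 0.591916
  = 7.897155 / 0.591916 = 13.342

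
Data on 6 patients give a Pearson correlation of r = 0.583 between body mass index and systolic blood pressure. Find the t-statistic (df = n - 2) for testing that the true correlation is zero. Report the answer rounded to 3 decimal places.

1 − r² = 1 − 0.339889 = 0.660111;  √(1−r²) = 0.812472
√(n−2) = √4 = 2.000000
t = r·√(n−2)/√(1−r²) = 0.583 · 2.000000 / 0.812472 = 1.435

1.435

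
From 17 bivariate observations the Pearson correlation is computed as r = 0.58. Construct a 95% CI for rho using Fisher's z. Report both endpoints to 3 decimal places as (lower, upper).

Fisher z: z_r = atanh(r) = ½·ln((1+0.58)/(1−0.58)) = 0.662463
SE(z) = 1/√(n−3) = 1/√14 = 0.267261
95% ⇒ z* = 1.960; margin = 1.960·0.267261 = 0.523832
CI on z-scale: (0.138631, 1.186295)
Back-transform: tanh(0.138631) = 0.137750, tanh(1.186295) = 0.829426

(0.138, 0.829)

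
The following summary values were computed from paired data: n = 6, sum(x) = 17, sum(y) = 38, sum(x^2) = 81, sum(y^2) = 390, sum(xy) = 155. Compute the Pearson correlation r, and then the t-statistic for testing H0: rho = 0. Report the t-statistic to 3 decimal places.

Numerator: nΣxy − (Σx)(Σy) = 6·155 − (17)(38) = 284
Denominator: √[(nΣx²−(Σx)²)(nΣy²−(Σy)²)]
  nΣx²−(Σx)² = 6·81 − 289 = 197;  nΣy²−(Σy)² = 6·390 − 1444 = 896
  √(197·896) = √176512 = 420.1333
r = 284 / 420.1333 = 0.6760
t = r·√(n−2)/√(1−r²) = 0.6760·√4 / √(1−0.456976) = 1.352000 / 0.736902 = 1.835

1.835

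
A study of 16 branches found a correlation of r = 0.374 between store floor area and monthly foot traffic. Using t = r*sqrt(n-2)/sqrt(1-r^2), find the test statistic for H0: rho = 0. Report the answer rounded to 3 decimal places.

1 − r² = 1 − 0.139876 = 0.860124;  √(1−r²) = 0.927429
√(n−2) = √14 = 3.741657
t = r·√(n−2)/√(1−r²) = 0.374 · 3.741657 / 0.927429 = 1.509

1.509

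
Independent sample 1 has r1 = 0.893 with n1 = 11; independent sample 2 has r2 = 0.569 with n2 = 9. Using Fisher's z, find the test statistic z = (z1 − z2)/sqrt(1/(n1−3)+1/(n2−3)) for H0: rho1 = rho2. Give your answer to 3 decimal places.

Fisher z-transforms: z1 = atanh(0.893) = 1.436545, z2 = atanh(0.569) = 0.646043; difference d = 0.790502
Var(d) = 1/8 + 1/6 = 0.1250000 + 0.1666667 = 0.2916667
z = d/√Var(d) = 0.790502 / √0.2916667 = 0.790502 / 0.540062 = 1.464

1.464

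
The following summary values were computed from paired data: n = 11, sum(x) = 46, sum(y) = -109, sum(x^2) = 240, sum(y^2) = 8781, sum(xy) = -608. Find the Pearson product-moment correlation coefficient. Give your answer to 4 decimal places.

Numerator: nΣxy − (Σx)(Σy) = 11·(-608) − (46)(-109) = -1674
Denominator: √[(nΣx²−(Σx)²)(nΣy²−(Σy)²)]
  nΣx²−(Σx)² = 11·240 − 2116 = 524;  nΣy²−(Σy)² = 11·8781 − 11881 = 84710
  √(524·84710) = √44388040 = 6662.4350
r = -1674 / 6662.4350 = -0.2513

-0.2513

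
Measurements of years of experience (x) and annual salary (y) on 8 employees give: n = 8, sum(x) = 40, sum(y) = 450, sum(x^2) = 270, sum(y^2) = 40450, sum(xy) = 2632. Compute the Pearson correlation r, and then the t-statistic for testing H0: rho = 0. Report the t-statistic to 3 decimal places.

Numerator: nΣxy − (Σx)(Σy) = 8·2632 − (40)(450) = 3056
Denominator: √[(nΣx²−(Σx)²)(nΣy²−(Σy)²)]
  nΣx²−(Σx)² = 8·270 − 1600 = 560;  nΣy²−(Σy)² = 8·40450 − 202500 = 121100
  √(560·121100) = √67816000 = 8235.0471
r = 3056 / 8235.0471 = 0.3711
t = r·√(n−2)/√(1−r²) = 0.3711·√6 / √(1−0.137715) = 0.909006 / 0.928593 = 0.979

0.979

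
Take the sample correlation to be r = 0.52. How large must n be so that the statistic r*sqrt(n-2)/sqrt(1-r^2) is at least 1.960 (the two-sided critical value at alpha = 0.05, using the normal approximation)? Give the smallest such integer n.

13

Need r·√(n−2)/√(1−r²) ≥ 1.960
√(n−2) ≥ 1.960·√(1−0.2704) / 0.52 = 1.960·0.854166 / 0.52 = 3.2195
n−2 ≥ 10.3652  ⇒  n ≥ 12.3652
Smallest integer n = 13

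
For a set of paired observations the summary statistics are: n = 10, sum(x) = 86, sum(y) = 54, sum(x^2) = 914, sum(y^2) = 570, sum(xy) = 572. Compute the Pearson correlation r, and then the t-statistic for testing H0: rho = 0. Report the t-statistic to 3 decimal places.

Numerator: nΣxy − (Σx)(Σy) = 10·572 − (86)(54) = 1076
Denominator: √[(nΣx²−(Σx)²)(nΣy²−(Σy)²)]
  nΣx²−(Σx)² = 10·914 − 7396 = 1744;  nΣy²−(Σy)² = 10·570 − 2916 = 2784
  √(1744·2784) = √4855296 = 2203.4736
r = 1076 / 2203.4736 = 0.4883
t = r·√(n−2)/√(1−r²) = 0.4883·√8 / √(1−0.238437) = 1.381121 / 0.872676 = 1.583

1.583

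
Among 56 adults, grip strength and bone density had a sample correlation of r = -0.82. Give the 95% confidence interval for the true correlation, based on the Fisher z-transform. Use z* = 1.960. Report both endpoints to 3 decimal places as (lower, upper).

(-0.891, -0.710)

z_r = atanh(-0.82) = -1.156817;  SE = 1/√(n−3) = 1/√53 = 0.137361
z-limits: -1.156817 ± 1.960·0.137361 = -1.156817 ± 0.269228 = [-1.426045, -0.887589]
ρ-limits: (tanh -1.426045, tanh -0.887589) = (-0.891, -0.710)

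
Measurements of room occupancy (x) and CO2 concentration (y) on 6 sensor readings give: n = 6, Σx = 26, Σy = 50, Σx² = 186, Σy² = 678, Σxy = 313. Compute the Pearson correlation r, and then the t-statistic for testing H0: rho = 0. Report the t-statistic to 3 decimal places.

1.938

S_xy = nΣxy − ΣxΣy = 6·313 − 26·50 = 1878 − 1300 = 578
S_xx = nΣx² − (Σx)² = 6·186 − 26² = 1116 − 676 = 440
S_yy = nΣy² − (Σy)² = 6·678 − 50² = 4068 − 2500 = 1568
r = S_xy / √(S_xx·S_yy) = 578 / √(440·1568) = 578 / √689920 = 578 / 830.6142 = 0.6959
t = r·√(n−2)/√(1−r²) = 0.6959·√4 / √(1−0.484277) = 1.391800 / 0.718139 = 1.938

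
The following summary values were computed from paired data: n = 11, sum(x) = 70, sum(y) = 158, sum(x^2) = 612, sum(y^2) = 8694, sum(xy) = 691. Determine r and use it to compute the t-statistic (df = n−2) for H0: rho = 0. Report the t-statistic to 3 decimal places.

-0.957

Numerator: nΣxy − (Σx)(Σy) = 11·691 − (70)(158) = -3459
Denominator: √[(nΣx²−(Σx)²)(nΣy²−(Σy)²)]
  nΣx²−(Σx)² = 11·612 − 4900 = 1832;  nΣy²−(Σy)² = 11·8694 − 24964 = 70670
  √(1832·70670) = √129467440 = 11378.3760
r = -3459 / 11378.3760 = -0.3040
t = r·√(n−2)/√(1−r²) = -0.3040·√9 / √(1−0.092416) = -0.912000 / 0.952672 = -0.957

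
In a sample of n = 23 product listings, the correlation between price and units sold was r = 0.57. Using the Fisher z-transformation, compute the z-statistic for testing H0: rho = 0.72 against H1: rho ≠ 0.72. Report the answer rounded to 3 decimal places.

Fisher z: atanh(0.57) = 0.647523, atanh(0.72) = 0.907645
z = (z_r − z_0)·√(n−3) = (0.647523 − 0.907645)·√20 = -0.260122 · 4.472136 = -1.163

-1.163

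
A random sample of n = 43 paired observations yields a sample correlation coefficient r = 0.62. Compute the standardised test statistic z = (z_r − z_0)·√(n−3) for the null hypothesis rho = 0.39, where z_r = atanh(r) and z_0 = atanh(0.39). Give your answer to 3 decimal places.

1.981

Fisher z: atanh(0.62) = 0.725005, atanh(0.39) = 0.411800
z = (z_r − z_0)·√(n−3) = (0.725005 − 0.411800)·√40 = 0.313205 · 6.324555 = 1.981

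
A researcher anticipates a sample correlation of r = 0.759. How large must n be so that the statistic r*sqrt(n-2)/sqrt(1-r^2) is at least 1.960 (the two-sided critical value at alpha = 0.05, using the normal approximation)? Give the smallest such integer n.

Need r·√(n−2)/√(1−r²) ≥ 1.960
√(n−2) ≥ 1.960·√(1−0.576081) / 0.759 = 1.960·0.651091 / 0.759 = 1.6813
n−2 ≥ 2.8268  ⇒  n ≥ 4.8268
Smallest integer n = 5

5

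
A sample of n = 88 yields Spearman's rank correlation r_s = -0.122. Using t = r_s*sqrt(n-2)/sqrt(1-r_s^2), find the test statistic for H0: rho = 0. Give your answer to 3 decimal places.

t = r_s·√(n−2) / √(1−r_s²) with r_s = -0.122, n = 88
  = -0.122·√86 / √(1 − 0.014884)
  = -0.122·9.273618 / 0.992530
  = -1.131381 / 0.992530 = -1.140

-1.140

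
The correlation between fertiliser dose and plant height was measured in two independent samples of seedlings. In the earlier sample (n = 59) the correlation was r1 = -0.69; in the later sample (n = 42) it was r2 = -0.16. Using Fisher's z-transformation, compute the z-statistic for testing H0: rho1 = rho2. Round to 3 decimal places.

-3.292

Fisher z-transforms: z1 = atanh(-0.69) = -0.847956, z2 = atanh(-0.16) = -0.161387; difference d = -0.686569
Var(d) = 1/56 + 1/39 = 0.0178571 + 0.0256410 = 0.0434981
z = d/√Var(d) = -0.686569 / √0.0434981 = -0.686569 / 0.208562 = -3.292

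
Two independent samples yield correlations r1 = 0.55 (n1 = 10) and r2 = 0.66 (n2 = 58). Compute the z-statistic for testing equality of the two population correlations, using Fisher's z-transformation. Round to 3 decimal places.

z1 = atanh(0.55) = 0.618381,  z2 = atanh(0.66) = 0.792814
SE = √(1/(n1−3) + 1/(n2−3)) = √(1/7 + 1/55) = √(0.1428571 + 0.0181818) = √0.1610389 = 0.401297
z = (z1 − z2)/SE = (0.618381 − 0.792814) / 0.401297 = -0.174433 / 0.401297 = -0.435

-0.435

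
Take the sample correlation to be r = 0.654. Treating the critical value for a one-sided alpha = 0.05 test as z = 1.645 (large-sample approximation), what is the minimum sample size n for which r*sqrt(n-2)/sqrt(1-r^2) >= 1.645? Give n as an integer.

6

r√(n−2)/√(1−r²) ≥ 1.645  ⇔  n−2 ≥ (1.645)²·(1−r²)/r²
(1−r²)/r² = (1−0.427716)/0.427716 = 1.3380
n ≥ 2 + 2.706025·1.3380 = 2 + 3.6207 = 5.6207
⌈5.6207⌉ = 6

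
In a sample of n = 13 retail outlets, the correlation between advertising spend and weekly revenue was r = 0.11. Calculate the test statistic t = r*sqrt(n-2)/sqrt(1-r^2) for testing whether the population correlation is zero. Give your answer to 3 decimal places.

0.367

t = r·√(n−2) / √(1−r²) with r = 0.11, n = 13
  = 0.11·√11 / √(1 − 0.0121)
  = 0.11·3.316625 / 0.993932
  = 0.364829 / 0.993932 = 0.367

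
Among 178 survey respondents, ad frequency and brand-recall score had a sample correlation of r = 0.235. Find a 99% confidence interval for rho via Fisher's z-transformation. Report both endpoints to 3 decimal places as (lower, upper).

(0.045, 0.409)

Fisher z: z_r = atanh(r) = ½·ln((1+0.235)/(1−0.235)) = 0.239475
SE(z) = 1/√(n−3) = 1/√175 = 0.075593
99% ⇒ z* = 2.576; margin = 2.576·0.075593 = 0.194728
CI on z-scale: (0.044747, 0.434203)
Back-transform: tanh(0.044747) = 0.044717, tanh(0.434203) = 0.408828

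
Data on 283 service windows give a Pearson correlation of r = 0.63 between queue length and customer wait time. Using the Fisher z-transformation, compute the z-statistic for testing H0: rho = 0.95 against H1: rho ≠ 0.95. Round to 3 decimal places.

-18.245

Fisher z: atanh(0.63) = 0.741416, atanh(0.95) = 1.831781
z = (z_r − z_0)·√(n−3) = (0.741416 − 1.831781)·√280 = -1.090365 · 16.733201 = -18.245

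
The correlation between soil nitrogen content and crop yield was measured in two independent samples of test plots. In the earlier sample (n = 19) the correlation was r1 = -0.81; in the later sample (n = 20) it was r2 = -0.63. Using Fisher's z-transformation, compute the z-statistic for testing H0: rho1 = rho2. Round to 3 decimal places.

-1.107

Fisher z-transforms: z1 = atanh(-0.81) = -1.127029, z2 = atanh(-0.63) = -0.741416; difference d = -0.385613
Var(d) = 1/16 + 1/17 = 0.0625000 + 0.0588235 = 0.1213235
z = d/√Var(d) = -0.385613 / √0.1213235 = -0.385613 / 0.348315 = -1.107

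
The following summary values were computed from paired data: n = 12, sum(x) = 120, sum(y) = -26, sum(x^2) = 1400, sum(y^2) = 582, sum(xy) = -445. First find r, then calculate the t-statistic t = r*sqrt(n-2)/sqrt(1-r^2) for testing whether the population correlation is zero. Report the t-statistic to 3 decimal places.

S_xy = nΣxy − ΣxΣy = 12·(-445) − 120·(-26) = -5340 − (-3120) = -2220
S_xx = nΣx² − (Σx)² = 12·1400 − 120² = 16800 − 14400 = 2400
S_yy = nΣy² − (Σy)² = 12·582 − (-26)² = 6984 − 676 = 6308
r = S_xy / √(S_xx·S_yy) = -2220 / √(2400·6308) = -2220 / √15139200 = -2220 / 3890.9125 = -0.5706
t = r·√(n−2)/√(1−r²) = -0.5706·√10 / √(1−0.325584) = -1.804396 / 0.821228 = -2.197

-2.197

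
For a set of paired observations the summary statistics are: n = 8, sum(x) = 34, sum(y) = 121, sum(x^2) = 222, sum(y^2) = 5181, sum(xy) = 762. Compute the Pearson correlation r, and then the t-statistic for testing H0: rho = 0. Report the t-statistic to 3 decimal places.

Numerator: nΣxy − (Σx)(Σy) = 8·762 − (34)(121) = 1982
Denominator: √[(nΣx²−(Σx)²)(nΣy²−(Σy)²)]
  nΣx²−(Σx)² = 8·222 − 1156 = 620;  nΣy²−(Σy)² = 8·5181 − 14641 = 26807
  √(620·26807) = √16620340 = 4076.8051
r = 1982 / 4076.8051 = 0.4862
t = r·√(n−2)/√(1−r²) = 0.4862·√6 / √(1−0.236390) = 1.190942 / 0.873848 = 1.363

1.363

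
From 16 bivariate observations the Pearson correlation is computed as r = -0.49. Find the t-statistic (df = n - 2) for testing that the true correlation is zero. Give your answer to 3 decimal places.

-2.103

t = r·√(n−2) / √(1−r²) with r = -0.49, n = 16
  = -0.49·√14 / √(1 − 0.2401)
  = -0.49·3.741657 / 0.871722
  = -1.833412 / 0.871722 = -2.103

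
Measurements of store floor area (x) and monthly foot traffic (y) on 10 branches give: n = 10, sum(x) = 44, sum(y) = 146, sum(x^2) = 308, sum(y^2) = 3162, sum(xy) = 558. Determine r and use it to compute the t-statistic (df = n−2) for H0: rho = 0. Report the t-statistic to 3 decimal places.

-0.717

Numerator: nΣxy − (Σx)(Σy) = 10·558 − (44)(146) = -844
Denominator: √[(nΣx²−(Σx)²)(nΣy²−(Σy)²)]
  nΣx²−(Σx)² = 10·308 − 1936 = 1144;  nΣy²−(Σy)² = 10·3162 − 21316 = 10304
  √(1144·10304) = √11787776 = 3433.3331
r = -844 / 3433.3331 = -0.2458
t = r·√(n−2)/√(1−r²) = -0.2458·√8 / √(1−0.060418) = -0.695227 / 0.969320 = -0.717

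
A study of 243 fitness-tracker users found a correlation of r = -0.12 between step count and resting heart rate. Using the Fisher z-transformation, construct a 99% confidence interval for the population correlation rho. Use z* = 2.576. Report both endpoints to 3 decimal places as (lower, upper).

Fisher z: z_r = atanh(r) = ½·ln((1+(-0.12))/(1−(-0.12))) = -0.120581
SE(z) = 1/√(n−3) = 1/√240 = 0.064550
99% ⇒ z* = 2.576; margin = 2.576·0.064550 = 0.166281
CI on z-scale: (-0.286862, 0.045700)
Back-transform: tanh(-0.286862) = -0.279244, tanh(0.045700) = 0.045668

(-0.279, 0.046)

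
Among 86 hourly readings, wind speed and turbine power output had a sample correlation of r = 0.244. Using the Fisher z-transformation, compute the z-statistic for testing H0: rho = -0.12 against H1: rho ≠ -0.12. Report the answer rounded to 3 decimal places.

3.367

z_r = atanh(0.244) = 0.249023,  z_0 = atanh(-0.12) = -0.120581
SE = 1/√(n−3) = 1/√83 = 0.109764
z = (z_r − z_0)/SE = (0.249023 − (-0.120581)) / 0.109764 = 0.369604 / 0.109764 = 3.367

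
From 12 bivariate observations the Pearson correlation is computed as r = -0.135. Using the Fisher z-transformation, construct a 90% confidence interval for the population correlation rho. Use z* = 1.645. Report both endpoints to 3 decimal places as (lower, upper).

Fisher z: z_r = atanh(r) = ½·ln((1+(-0.135))/(1−(-0.135))) = -0.135829
SE(z) = 1/√(n−3) = 1/√9 = 0.333333
90% ⇒ z* = 1.645; margin = 1.645·0.333333 = 0.548333
CI on z-scale: (-0.684162, 0.412504)
Back-transform: tanh(-0.684162) = -0.594218, tanh(0.412504) = 0.390597

(-0.594, 0.391)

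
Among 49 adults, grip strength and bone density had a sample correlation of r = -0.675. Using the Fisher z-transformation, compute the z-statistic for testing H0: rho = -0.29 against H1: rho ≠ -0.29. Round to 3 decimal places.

-3.536

Fisher z: atanh(-0.675) = -0.819872, atanh(-0.29) = -0.298566
z = (z_r − z_0)·√(n−3) = (-0.819872 − (-0.298566))·√46 = -0.521306 · 6.782330 = -3.536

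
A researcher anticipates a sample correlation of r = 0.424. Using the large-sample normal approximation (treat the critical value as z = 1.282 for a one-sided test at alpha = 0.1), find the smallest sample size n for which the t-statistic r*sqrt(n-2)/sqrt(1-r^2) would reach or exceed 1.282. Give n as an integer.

10

r√(n−2)/√(1−r²) ≥ 1.282  ⇔  n−2 ≥ (1.282)²·(1−r²)/r²
(1−r²)/r² = (1−0.179776)/0.179776 = 4.5625
n ≥ 2 + 1.643524·4.5625 = 2 + 7.4986 = 9.4986
⌈9.4986⌉ = 10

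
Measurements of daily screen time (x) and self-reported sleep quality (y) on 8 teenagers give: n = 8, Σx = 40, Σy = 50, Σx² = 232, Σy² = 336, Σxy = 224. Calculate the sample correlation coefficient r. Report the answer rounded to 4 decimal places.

-0.9481

Numerator: nΣxy − (Σx)(Σy) = 8·224 − (40)(50) = -208
Denominator: √[(nΣx²−(Σx)²)(nΣy²−(Σy)²)]
  nΣx²−(Σx)² = 8·232 − 1600 = 256;  nΣy²−(Σy)² = 8·336 − 2500 = 188
  √(256·188) = √48128 = 219.3809
r = -208 / 219.3809 = -0.9481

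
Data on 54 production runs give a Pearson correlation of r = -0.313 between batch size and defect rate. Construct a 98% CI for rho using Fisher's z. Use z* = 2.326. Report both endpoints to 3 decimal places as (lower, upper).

(-0.571, 0.002)

Fisher z: z_r = atanh(r) = ½·ln((1+(-0.313))/(1−(-0.313))) = -0.323868
SE(z) = 1/√(n−3) = 1/√51 = 0.140028
98% ⇒ z* = 2.326; margin = 2.326·0.140028 = 0.325705
CI on z-scale: (-0.649573, 0.001837)
Back-transform: tanh(-0.649573) = -0.571382, tanh(0.001837) = 0.001837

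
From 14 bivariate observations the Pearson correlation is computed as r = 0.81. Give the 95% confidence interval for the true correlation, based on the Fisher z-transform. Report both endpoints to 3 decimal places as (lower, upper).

(0.490, 0.938)

Fisher z: z_r = atanh(r) = ½·ln((1+0.81)/(1−0.81)) = 1.127029
SE(z) = 1/√(n−3) = 1/√11 = 0.301511
95% ⇒ z* = 1.960; margin = 1.960·0.301511 = 0.590962
CI on z-scale: (0.536067, 1.717991)
Back-transform: tanh(0.536067) = 0.490005, tanh(1.717991) = 0.937621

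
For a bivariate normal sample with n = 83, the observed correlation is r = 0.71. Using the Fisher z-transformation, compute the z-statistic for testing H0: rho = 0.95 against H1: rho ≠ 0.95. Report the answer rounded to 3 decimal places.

-8.449

Fisher z: atanh(0.71) = 0.887184, atanh(0.95) = 1.831781
z = (z_r − z_0)·√(n−3) = (0.887184 − 1.831781)·√80 = -0.944597 · 8.944272 = -8.449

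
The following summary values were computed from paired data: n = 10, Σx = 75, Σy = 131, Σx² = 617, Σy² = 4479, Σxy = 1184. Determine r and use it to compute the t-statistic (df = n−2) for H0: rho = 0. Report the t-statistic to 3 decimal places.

Numerator: nΣxy − (Σx)(Σy) = 10·1184 − (75)(131) = 2015
Denominator: √[(nΣx²−(Σx)²)(nΣy²−(Σy)²)]
  nΣx²−(Σx)² = 10·617 − 5625 = 545;  nΣy²−(Σy)² = 10·4479 − 17161 = 27629
  √(545·27629) = √15057805 = 3880.4388
r = 2015 / 3880.4388 = 0.5193
t = r·√(n−2)/√(1−r²) = 0.5193·√8 / √(1−0.269672) = 1.468802 / 0.854592 = 1.719

1.719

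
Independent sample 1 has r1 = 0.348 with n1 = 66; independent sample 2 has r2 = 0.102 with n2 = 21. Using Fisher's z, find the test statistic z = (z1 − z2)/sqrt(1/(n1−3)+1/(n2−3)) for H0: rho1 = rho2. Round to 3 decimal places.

0.976

z1 = atanh(0.348) = 0.363166,  z2 = atanh(0.102) = 0.102356
SE = √(1/(n1−3) + 1/(n2−3)) = √(1/63 + 1/18) = √(0.0158730 + 0.0555556) = √0.0714286 = 0.267261
z = (z1 − z2)/SE = (0.363166 − 0.102356) / 0.267261 = 0.260810 / 0.267261 = 0.976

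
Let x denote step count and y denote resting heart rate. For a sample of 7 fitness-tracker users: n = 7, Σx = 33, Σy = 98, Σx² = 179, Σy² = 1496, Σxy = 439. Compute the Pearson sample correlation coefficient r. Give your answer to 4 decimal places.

-0.4267

S_xy = nΣxy − ΣxΣy = 7·439 − 33·98 = 3073 − 3234 = -161
S_xx = nΣx² − (Σx)² = 7·179 − 33² = 1253 − 1089 = 164
S_yy = nΣy² − (Σy)² = 7·1496 − 98² = 10472 − 9604 = 868
r = S_xy / √(S_xx·S_yy) = -161 / √(164·868) = -161 / √142352 = -161 / 377.2956 = -0.4267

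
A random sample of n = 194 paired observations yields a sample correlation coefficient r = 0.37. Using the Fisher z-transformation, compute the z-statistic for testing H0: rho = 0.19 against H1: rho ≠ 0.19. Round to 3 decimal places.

2.710

Fisher z: atanh(0.37) = 0.388423, atanh(0.19) = 0.192337
z = (z_r − z_0)·√(n−3) = (0.388423 − 0.192337)·√191 = 0.196086 · 13.820275 = 2.710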